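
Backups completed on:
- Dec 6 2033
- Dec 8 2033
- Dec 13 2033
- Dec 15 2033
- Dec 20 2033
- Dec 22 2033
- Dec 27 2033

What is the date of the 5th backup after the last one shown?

Gaps: 2, 5, 2, 5, 2, 5 days — not constant, but cyclic with period 2.
The events fall on every Tuesday and Thursday.
Next Thursday: Dec 29 2033.
Next Tuesday: Jan 3 2034.
The following Thursday is Jan 5 2034.
Next Tuesday: Jan 10 2034.
Next Thursday: Jan 12 2034.

Jan 12 2034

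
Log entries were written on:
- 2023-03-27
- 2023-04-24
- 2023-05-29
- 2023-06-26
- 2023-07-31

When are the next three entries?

All Mondays; the gaps (28, 35, 28, 35) vary with month length.
This is the last Monday of each month.
Last Monday of August 2023: 2023-08-28.
September 2023 ends with Monday 2023-09-25.
Last Monday of October 2023: 2023-10-30.

2023-08-28, 2023-09-25, 2023-10-30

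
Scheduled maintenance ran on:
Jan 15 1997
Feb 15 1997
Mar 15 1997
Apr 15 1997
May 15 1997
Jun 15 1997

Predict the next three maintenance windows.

Jul 15 1997, Aug 15 1997, Sep 15 1997

The day-of-month is always 15 (31, 28, 31, 30, 31 days between events).
So this recurs on the 15th of each month.
July 1997: Jul 15 1997.
Next: August 1997 → Aug 15 1997.
Next: September 1997 → Sep 15 1997.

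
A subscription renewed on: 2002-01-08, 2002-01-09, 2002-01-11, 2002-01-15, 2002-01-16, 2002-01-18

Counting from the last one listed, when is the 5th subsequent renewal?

Every event lands on a Tuesday or Wednesday or Friday (gaps cycle 1, 2, 4, 1, 2).
So the schedule is: every Tuesday, Wednesday and Friday.
The following Tuesday is 2002-01-22.
The following Wednesday is 2002-01-23.
Next Friday: 2002-01-25.
The following Tuesday is 2002-01-29.
The following Wednesday is 2002-01-30.

2002-01-30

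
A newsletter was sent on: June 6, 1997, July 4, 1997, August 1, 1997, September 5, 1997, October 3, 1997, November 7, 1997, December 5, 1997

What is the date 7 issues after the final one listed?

July 3, 1998

Gaps: 28, 28, 35, 28, 35, 28 days — a mix of 28 and 35. Every date is a Friday.
Each is the 1st Friday of its month.
January 1998 — 1st Friday is January 2, 1998.
1st Friday of February 1998: February 6, 1998.
1st Friday of March 1998: March 6, 1998.
April 1998 — 1st Friday is April 3, 1998.
1st Friday of May 1998: May 1, 1998.
June 1998 — 1st Friday is June 5, 1998.
July 1998 — 1st Friday is July 3, 1998.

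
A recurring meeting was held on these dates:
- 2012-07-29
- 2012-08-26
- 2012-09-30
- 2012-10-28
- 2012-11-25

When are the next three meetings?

These are Sundays with 28, 35, 28, 28-day gaps.
Each is the final Sunday of its month — 2012-07-29 is past the 28th, so '4th Sunday' doesn't fit.
Last Sunday of December 2012: 2012-12-30.
January 2013 ends with Sunday 2013-01-27.
February 2013 ends with Sunday 2013-02-24.

2012-12-30, 2013-01-27, 2013-02-24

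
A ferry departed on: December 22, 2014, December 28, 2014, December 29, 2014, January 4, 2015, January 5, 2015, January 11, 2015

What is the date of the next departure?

January 12, 2015

The gap pattern 6, 1, 6, 1, 6 repeats every 2 events.
These are the Mondays and Sundays of each week.
Next Monday: January 12, 2015.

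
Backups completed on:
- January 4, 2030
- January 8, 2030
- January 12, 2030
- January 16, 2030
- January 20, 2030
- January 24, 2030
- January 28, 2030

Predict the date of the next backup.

February 1, 2030

The spacing is 4, 4, 4, 4, 4, 4 days — always 4 days.
January 28, 2030 + 4 days = February 1, 2030.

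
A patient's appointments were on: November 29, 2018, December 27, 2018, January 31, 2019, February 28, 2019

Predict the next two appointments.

March 28, 2019; April 25, 2019

Every date is a Thursday; gaps 28, 35, 28 days.
Each is the last Thursday of its month (at least one falls on the 29th or later, ruling out '4th Thursday').
March 2019 ends with Thursday March 28, 2019.
Last Thursday of April 2019: April 25, 2019.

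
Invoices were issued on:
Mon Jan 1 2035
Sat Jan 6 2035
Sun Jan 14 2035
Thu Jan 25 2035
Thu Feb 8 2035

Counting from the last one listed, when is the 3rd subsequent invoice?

Mon Apr 9 2035

The spacing grows by 3 each time: 5, 8, 11, 14 days.
Next gap: 17 days. Thu Feb 8 2035 + 17 days = Sun Feb 25 2035.
Next gap: 20 days. Sun Feb 25 2035 + 20 days = Sat Mar 17 2035.
Next gap: 23 days. Sat Mar 17 2035 + 23 days = Mon Apr 9 2035.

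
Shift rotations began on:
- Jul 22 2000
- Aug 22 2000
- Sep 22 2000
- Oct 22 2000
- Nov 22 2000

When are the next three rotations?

Each date is the 22nd; the gaps (31, 31, 30, 31) track the month lengths.
The rule is the 22nd of each month.
December 2000: Dec 22 2000.
January 2001: Jan 22 2001.
Next: February 2001 → Feb 22 2001.

Dec 22 2000, Jan 22 2001, Feb 22 2001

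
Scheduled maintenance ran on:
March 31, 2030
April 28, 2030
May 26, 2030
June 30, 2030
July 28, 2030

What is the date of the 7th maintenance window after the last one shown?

Every date is a Sunday; gaps 28, 28, 35, 28 days.
Each is the last Sunday of its month (at least one falls on the 29th or later, ruling out '4th Sunday').
August 2030 ends with Sunday August 25, 2030.
September 2030 ends with Sunday September 29, 2030.
Last Sunday of October 2030: October 27, 2030.
November 2030 ends with Sunday November 24, 2030.
Last Sunday of December 2030: December 29, 2030.
Last Sunday of January 2031: January 26, 2031.
February 2031 ends with Sunday February 23, 2031.

February 23, 2031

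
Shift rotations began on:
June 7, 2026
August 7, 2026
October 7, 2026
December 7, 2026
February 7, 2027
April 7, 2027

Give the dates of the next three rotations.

Gaps: 61, 61, 61, 62, 59 days — not constant. Every event is on the 7th of the month.
Pattern: the 7th of every 2 months.
June 2027: June 7, 2027.
Next: August 2027 → August 7, 2027.
October 2027: October 7, 2027.

June 7, 2027; August 7, 2027; October 7, 2027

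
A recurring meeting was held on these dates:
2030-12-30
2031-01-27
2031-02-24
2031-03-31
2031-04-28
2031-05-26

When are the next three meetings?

These are Mondays with 28, 28, 35, 28, 28-day gaps.
Each is the final Monday of its month — 2030-12-30 is past the 28th, so '4th Monday' doesn't fit.
June 2031 ends with Monday 2031-06-30.
July 2031 ends with Monday 2031-07-28.
Last Monday of August 2031: 2031-08-25.

2031-06-30, 2031-07-28, 2031-08-25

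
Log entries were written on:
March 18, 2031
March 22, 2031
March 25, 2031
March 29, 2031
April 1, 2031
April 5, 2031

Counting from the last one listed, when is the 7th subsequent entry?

Every event lands on a Tuesday or Saturday (gaps cycle 4, 3, 4, 3, 4).
So the schedule is: every Tuesday and Saturday.
The following Tuesday is April 8, 2031.
The following Saturday is April 12, 2031.
The following Tuesday is April 15, 2031.
The following Saturday is April 19, 2031.
The following Tuesday is April 22, 2031.
Next Saturday: April 26, 2031.
The following Tuesday is April 29, 2031.

April 29, 2031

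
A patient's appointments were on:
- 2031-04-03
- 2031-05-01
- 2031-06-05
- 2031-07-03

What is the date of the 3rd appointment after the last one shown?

2031-10-02

All dates are Thursdays, 28, 35, 28 days apart.
Specifically, the 1st Thursday of each month.
1st Thursday of August 2031: 2031-08-07.
1st Thursday of September 2031: 2031-09-04.
1st Thursday of October 2031: 2031-10-02.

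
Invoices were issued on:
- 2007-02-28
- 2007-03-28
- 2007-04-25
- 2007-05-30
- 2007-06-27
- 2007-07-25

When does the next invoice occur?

Every date is a Wednesday; gaps 28, 28, 35, 28, 28 days.
Each is the last Wednesday of its month (at least one falls on the 29th or later, ruling out '4th Wednesday').
August 2007 ends with Wednesday 2007-08-29.

2007-08-29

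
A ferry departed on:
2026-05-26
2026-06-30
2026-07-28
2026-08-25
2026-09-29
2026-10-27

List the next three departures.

2026-11-24, 2026-12-29, 2027-01-26

These are Tuesdays with 35, 28, 28, 35, 28-day gaps.
Each is the final Tuesday of its month — 2026-06-30 is past the 28th, so '4th Tuesday' doesn't fit.
November 2026 ends with Tuesday 2026-11-24.
Last Tuesday of December 2026: 2026-12-29.
January 2027 ends with Tuesday 2027-01-26.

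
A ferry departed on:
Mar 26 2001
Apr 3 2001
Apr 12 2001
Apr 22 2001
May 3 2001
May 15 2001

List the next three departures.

May 28 2001, Jun 11 2001, Jun 26 2001

Gaps: 8, 9, 10, 11, 12 days — each gap is 1 larger than the previous one.
Next gap: 13 days. May 15 2001 + 13 days = May 28 2001.
Next gap: 14 days. May 28 2001 + 14 days = Jun 11 2001.
Next gap: 15 days. Jun 11 2001 + 15 days = Jun 26 2001.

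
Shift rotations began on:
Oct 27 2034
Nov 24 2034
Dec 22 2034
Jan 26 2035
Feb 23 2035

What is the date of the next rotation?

All dates are Fridays, 28, 28, 35, 28 days apart.
Specifically, the 4th Friday of each month.
March 2035 — 4th Friday is Mar 23 2035.

Mar 23 2035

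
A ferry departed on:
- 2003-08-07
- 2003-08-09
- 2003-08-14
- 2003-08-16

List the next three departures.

The gap pattern 2, 5, 2 repeats every 2 events.
These are the Thursdays and Saturdays of each week.
Next Thursday: 2003-08-21.
Next Saturday: 2003-08-23.
Next Thursday: 2003-08-28.

2003-08-21, 2003-08-23, 2003-08-28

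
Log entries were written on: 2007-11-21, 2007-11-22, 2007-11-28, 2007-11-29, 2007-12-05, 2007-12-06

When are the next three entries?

2007-12-12, 2007-12-13, 2007-12-19

Every event lands on a Wednesday or Thursday (gaps cycle 1, 6, 1, 6, 1).
So the schedule is: every Wednesday and Thursday.
The following Wednesday is 2007-12-12.
The following Thursday is 2007-12-13.
The following Wednesday is 2007-12-19.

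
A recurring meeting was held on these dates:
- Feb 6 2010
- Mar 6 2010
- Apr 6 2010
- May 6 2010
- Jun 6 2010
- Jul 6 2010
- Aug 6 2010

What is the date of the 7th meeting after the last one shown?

Mar 6 2011

Each date is the 6th; the gaps (28, 31, 30, 31, 30, 31) track the month lengths.
The rule is the 6th of each month.
Next: September 2010 → Sep 6 2010.
October 2010: Oct 6 2010.
November 2010: Nov 6 2010.
December 2010: Dec 6 2010.
January 2011: Jan 6 2011.
Next: February 2011 → Feb 6 2011.
Next: March 2011 → Mar 6 2011.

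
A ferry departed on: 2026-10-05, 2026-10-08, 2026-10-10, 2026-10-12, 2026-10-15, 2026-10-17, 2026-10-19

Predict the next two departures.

Gaps: 3, 2, 2, 3, 2, 2 days — not constant, but cyclic with period 3.
The events fall on every Monday, Thursday and Saturday.
Next Thursday: 2026-10-22.
The following Saturday is 2026-10-24.

2026-10-22, 2026-10-24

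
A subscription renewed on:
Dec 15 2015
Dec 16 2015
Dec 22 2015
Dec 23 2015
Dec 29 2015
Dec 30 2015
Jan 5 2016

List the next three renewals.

The gap pattern 1, 6, 1, 6, 1, 6 repeats every 2 events.
These are the Tuesdays and Wednesdays of each week.
The following Wednesday is Jan 6 2016.
The following Tuesday is Jan 12 2016.
Next Wednesday: Jan 13 2016.

Jan 6 2016, Jan 12 2016, Jan 13 2016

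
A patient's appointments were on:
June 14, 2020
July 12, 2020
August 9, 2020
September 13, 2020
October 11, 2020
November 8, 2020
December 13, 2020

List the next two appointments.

January 10, 2021; February 14, 2021

These are Sundays at 28- or 35-day spacing (28, 28, 35, 28, 28, 35).
The pattern: 2nd Sunday of the month.
January 2021 — 2nd Sunday is January 10, 2021.
2nd Sunday of February 2021: February 14, 2021.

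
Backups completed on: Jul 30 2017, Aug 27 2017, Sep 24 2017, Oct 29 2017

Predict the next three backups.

Every date is a Sunday; gaps 28, 28, 35 days.
Each is the last Sunday of its month (at least one falls on the 29th or later, ruling out '4th Sunday').
Last Sunday of November 2017: Nov 26 2017.
December 2017 ends with Sunday Dec 31 2017.
Last Sunday of January 2018: Jan 28 2018.

Nov 26 2017, Dec 31 2017, Jan 28 2018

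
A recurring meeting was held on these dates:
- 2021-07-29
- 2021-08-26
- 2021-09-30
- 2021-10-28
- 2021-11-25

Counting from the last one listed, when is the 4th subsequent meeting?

These are Thursdays with 28, 35, 28, 28-day gaps.
Each is the final Thursday of its month — 2021-07-29 is past the 28th, so '4th Thursday' doesn't fit.
Last Thursday of December 2021: 2021-12-30.
Last Thursday of January 2022: 2022-01-27.
February 2022 ends with Thursday 2022-02-24.
March 2022 ends with Thursday 2022-03-31.

2022-03-31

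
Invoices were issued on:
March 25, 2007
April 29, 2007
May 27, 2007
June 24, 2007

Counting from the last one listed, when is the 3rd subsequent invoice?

September 30, 2007

Every date is a Sunday; gaps 35, 28, 28 days.
Each is the last Sunday of its month (at least one falls on the 29th or later, ruling out '4th Sunday').
July 2007 ends with Sunday July 29, 2007.
Last Sunday of August 2007: August 26, 2007.
September 2007 ends with Sunday September 30, 2007.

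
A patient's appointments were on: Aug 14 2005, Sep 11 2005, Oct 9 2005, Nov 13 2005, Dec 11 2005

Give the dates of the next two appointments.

These are Sundays at 28- or 35-day spacing (28, 28, 35, 28).
The pattern: 2nd Sunday of the month.
January 2006 — 2nd Sunday is Jan 8 2006.
2nd Sunday of February 2006: Feb 12 2006.

Jan 8 2006, Feb 12 2006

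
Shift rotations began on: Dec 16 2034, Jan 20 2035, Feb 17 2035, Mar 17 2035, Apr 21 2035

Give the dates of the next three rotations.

All dates are Saturdays, 35, 28, 28, 35 days apart.
Specifically, the 3rd Saturday of each month.
3rd Saturday of May 2035: May 19 2035.
June 2035 — 3rd Saturday is Jun 16 2035.
July 2035 — 3rd Saturday is Jul 21 2035.

May 19 2035, Jun 16 2035, Jul 21 2035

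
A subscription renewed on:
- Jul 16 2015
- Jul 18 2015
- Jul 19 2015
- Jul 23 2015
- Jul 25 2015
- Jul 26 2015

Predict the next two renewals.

The gap pattern 2, 1, 4, 2, 1 repeats every 3 events.
These are the Thursdays, Saturdays and Sundays of each week.
The following Thursday is Jul 30 2015.
Next Saturday: Aug 1 2015.

Jul 30 2015, Aug 1 2015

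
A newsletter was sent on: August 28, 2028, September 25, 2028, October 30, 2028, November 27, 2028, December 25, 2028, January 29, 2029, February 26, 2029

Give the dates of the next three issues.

March 26, 2029; April 30, 2029; May 28, 2029

All Mondays; the gaps (28, 35, 28, 28, 35, 28) vary with month length.
This is the last Monday of each month.
Last Monday of March 2029: March 26, 2029.
Last Monday of April 2029: April 30, 2029.
Last Monday of May 2029: May 28, 2029.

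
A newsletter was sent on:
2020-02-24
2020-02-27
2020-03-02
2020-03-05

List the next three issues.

2020-03-09, 2020-03-12, 2020-03-16

Every event lands on a Monday or Thursday (gaps cycle 3, 4, 3).
So the schedule is: every Monday and Thursday.
Next Monday: 2020-03-09.
Next Thursday: 2020-03-12.
The following Monday is 2020-03-16.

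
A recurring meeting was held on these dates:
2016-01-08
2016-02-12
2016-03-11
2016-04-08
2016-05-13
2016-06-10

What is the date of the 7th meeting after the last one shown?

These are Fridays at 28- or 35-day spacing (35, 28, 28, 35, 28).
The pattern: 2nd Friday of the month.
July 2016 — 2nd Friday is 2016-07-08.
2nd Friday of August 2016: 2016-08-12.
2nd Friday of September 2016: 2016-09-09.
October 2016 — 2nd Friday is 2016-10-14.
2nd Friday of November 2016: 2016-11-11.
2nd Friday of December 2016: 2016-12-09.
2nd Friday of January 2017: 2017-01-13.

2017-01-13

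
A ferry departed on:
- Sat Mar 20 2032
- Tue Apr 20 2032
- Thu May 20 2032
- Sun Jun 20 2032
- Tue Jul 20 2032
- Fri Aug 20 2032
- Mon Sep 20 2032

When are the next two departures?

Each date is the 20th; the gaps (31, 30, 31, 30, 31, 31) track the month lengths.
The rule is the 20th of each month.
Next: October 2032 → Wed Oct 20 2032.
Next: November 2032 → Sat Nov 20 2032.

Wed Oct 20 2032, Sat Nov 20 2032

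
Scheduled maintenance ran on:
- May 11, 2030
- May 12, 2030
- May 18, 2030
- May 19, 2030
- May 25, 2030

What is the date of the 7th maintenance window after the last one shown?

The gap pattern 1, 6, 1, 6 repeats every 2 events.
These are the Saturdays and Sundays of each week.
Next Sunday: May 26, 2030.
Next Saturday: June 1, 2030.
Next Sunday: June 2, 2030.
The following Saturday is June 8, 2030.
The following Sunday is June 9, 2030.
Next Saturday: June 15, 2030.
The following Sunday is June 16, 2030.

June 16, 2030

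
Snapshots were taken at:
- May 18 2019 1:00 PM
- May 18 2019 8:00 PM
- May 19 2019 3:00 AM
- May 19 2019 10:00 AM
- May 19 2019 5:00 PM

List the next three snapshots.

Gaps: 7, 7, 7, 7 hours — each event is 7 hours after the previous one.
May 19 2019 5:00 PM + 7 h = May 20 2019 12:00 AM.
May 20 2019 12:00 AM + 7 h = May 20 2019 7:00 AM.
May 20 2019 7:00 AM + 7 h = May 20 2019 2:00 PM.

May 20 2019 12:00 AM, May 20 2019 7:00 AM, May 20 2019 2:00 PM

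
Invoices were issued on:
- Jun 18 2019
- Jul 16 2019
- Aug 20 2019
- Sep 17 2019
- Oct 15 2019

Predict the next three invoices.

All dates are Tuesdays, 28, 35, 28, 28 days apart.
Specifically, the 3rd Tuesday of each month.
November 2019 — 3rd Tuesday is Nov 19 2019.
December 2019 — 3rd Tuesday is Dec 17 2019.
3rd Tuesday of January 2020: Jan 21 2020.

Nov 19 2019, Dec 17 2019, Jan 21 2020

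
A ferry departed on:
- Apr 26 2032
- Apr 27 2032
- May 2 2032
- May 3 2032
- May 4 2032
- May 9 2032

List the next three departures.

Every event lands on a Monday or Tuesday or Sunday (gaps cycle 1, 5, 1, 1, 5).
So the schedule is: every Monday, Tuesday and Sunday.
The following Monday is May 10 2032.
Next Tuesday: May 11 2032.
Next Sunday: May 16 2032.

May 10 2032, May 11 2032, May 16 2032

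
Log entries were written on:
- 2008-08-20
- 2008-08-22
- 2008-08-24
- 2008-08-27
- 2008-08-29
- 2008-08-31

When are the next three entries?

Gaps: 2, 2, 3, 2, 2 days — not constant, but cyclic with period 3.
The events fall on every Wednesday, Friday and Sunday.
The following Wednesday is 2008-09-03.
The following Friday is 2008-09-05.
The following Sunday is 2008-09-07.

2008-09-03, 2008-09-05, 2008-09-07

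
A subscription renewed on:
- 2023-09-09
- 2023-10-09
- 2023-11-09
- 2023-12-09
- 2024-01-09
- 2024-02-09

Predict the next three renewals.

2024-03-09, 2024-04-09, 2024-05-09

The day-of-month is always 9 (30, 31, 30, 31, 31 days between events).
So this recurs on the 9th of each month.
March 2024: 2024-03-09.
Next: April 2024 → 2024-04-09.
Next: May 2024 → 2024-05-09.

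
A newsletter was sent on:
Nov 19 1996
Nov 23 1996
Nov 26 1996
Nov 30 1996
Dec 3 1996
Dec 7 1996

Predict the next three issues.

The gap pattern 4, 3, 4, 3, 4 repeats every 2 events.
These are the Tuesdays and Saturdays of each week.
The following Tuesday is Dec 10 1996.
Next Saturday: Dec 14 1996.
The following Tuesday is Dec 17 1996.

Dec 10 1996, Dec 14 1996, Dec 17 1996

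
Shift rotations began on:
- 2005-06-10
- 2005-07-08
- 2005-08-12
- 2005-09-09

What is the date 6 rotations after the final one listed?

These are Fridays at 28- or 35-day spacing (28, 35, 28).
The pattern: 2nd Friday of the month.
October 2005 — 2nd Friday is 2005-10-14.
2nd Friday of November 2005: 2005-11-11.
December 2005 — 2nd Friday is 2005-12-09.
January 2006 — 2nd Friday is 2006-01-13.
2nd Friday of February 2006: 2006-02-10.
March 2006 — 2nd Friday is 2006-03-10.

2006-03-10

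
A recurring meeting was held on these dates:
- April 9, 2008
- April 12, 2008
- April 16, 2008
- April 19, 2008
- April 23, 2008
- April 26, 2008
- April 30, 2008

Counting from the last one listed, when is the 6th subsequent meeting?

The gap pattern 3, 4, 3, 4, 3, 4 repeats every 2 events.
These are the Wednesdays and Saturdays of each week.
The following Saturday is May 3, 2008.
The following Wednesday is May 7, 2008.
Next Saturday: May 10, 2008.
The following Wednesday is May 14, 2008.
The following Saturday is May 17, 2008.
Next Wednesday: May 21, 2008.

May 21, 2008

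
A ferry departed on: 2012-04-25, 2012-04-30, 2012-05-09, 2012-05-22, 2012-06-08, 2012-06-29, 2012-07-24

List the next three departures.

The spacing grows by 4 each time: 5, 9, 13, 17, 21, 25 days.
Next gap: 29 days. 2012-07-24 + 29 days = 2012-08-22.
Next gap: 33 days. 2012-08-22 + 33 days = 2012-09-24.
Next gap: 37 days. 2012-09-24 + 37 days = 2012-10-31.

2012-08-22, 2012-09-24, 2012-10-31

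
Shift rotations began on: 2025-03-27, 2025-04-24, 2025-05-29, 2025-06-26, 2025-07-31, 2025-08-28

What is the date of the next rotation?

2025-09-25

Every date is a Thursday; gaps 28, 35, 28, 35, 28 days.
Each is the last Thursday of its month (at least one falls on the 29th or later, ruling out '4th Thursday').
September 2025 ends with Thursday 2025-09-25.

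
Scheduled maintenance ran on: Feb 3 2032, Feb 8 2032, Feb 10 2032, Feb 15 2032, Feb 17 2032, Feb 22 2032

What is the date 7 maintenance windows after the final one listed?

The gap pattern 5, 2, 5, 2, 5 repeats every 2 events.
These are the Tuesdays and Sundays of each week.
Next Tuesday: Feb 24 2032.
The following Sunday is Feb 29 2032.
The following Tuesday is Mar 2 2032.
Next Sunday: Mar 7 2032.
The following Tuesday is Mar 9 2032.
Next Sunday: Mar 14 2032.
The following Tuesday is Mar 16 2032.

Mar 16 2032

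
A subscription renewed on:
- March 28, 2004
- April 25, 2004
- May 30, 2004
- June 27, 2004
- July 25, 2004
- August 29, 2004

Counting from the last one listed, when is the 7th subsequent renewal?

March 27, 2005

These are Sundays with 28, 35, 28, 28, 35-day gaps.
Each is the final Sunday of its month — May 30, 2004 is past the 28th, so '4th Sunday' doesn't fit.
Last Sunday of September 2004: September 26, 2004.
October 2004 ends with Sunday October 31, 2004.
Last Sunday of November 2004: November 28, 2004.
December 2004 ends with Sunday December 26, 2004.
January 2005 ends with Sunday January 30, 2005.
Last Sunday of February 2005: February 27, 2005.
March 2005 ends with Sunday March 27, 2005.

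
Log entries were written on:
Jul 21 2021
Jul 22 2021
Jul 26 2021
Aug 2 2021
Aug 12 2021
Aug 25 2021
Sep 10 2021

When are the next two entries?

Gaps: 1, 4, 7, 10, 13, 16 days — each gap is 3 larger than the previous one.
Next gap: 19 days. Sep 10 2021 + 19 days = Sep 29 2021.
Next gap: 22 days. Sep 29 2021 + 22 days = Oct 21 2021.

Sep 29 2021, Oct 21 2021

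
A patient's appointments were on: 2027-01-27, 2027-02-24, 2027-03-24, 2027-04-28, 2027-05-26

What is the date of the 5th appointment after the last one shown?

2027-10-27

All dates are Wednesdays, 28, 28, 35, 28 days apart.
Specifically, the 4th Wednesday of each month.
4th Wednesday of June 2027: 2027-06-23.
July 2027 — 4th Wednesday is 2027-07-28.
4th Wednesday of August 2027: 2027-08-25.
4th Wednesday of September 2027: 2027-09-22.
October 2027 — 4th Wednesday is 2027-10-27.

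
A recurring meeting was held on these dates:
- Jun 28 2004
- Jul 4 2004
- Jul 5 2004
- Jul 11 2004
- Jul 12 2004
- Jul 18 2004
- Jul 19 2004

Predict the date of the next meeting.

Every event lands on a Monday or Sunday (gaps cycle 6, 1, 6, 1, 6, 1).
So the schedule is: every Monday and Sunday.
The following Sunday is Jul 25 2004.

Jul 25 2004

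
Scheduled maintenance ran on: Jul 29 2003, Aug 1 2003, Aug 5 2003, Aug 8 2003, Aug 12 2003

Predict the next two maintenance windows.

Aug 15 2003, Aug 19 2003

The gap pattern 3, 4, 3, 4 repeats every 2 events.
These are the Tuesdays and Fridays of each week.
The following Friday is Aug 15 2003.
The following Tuesday is Aug 19 2003.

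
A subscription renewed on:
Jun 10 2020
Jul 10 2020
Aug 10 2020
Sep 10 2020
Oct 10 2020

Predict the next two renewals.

Gaps: 30, 31, 31, 30 days — not constant. Every event is on the 10th of the month.
Pattern: the 10th of each month.
Next: November 2020 → Nov 10 2020.
Next: December 2020 → Dec 10 2020.

Nov 10 2020, Dec 10 2020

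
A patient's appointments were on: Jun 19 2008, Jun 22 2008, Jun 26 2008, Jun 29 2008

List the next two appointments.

Every event lands on a Thursday or Sunday (gaps cycle 3, 4, 3).
So the schedule is: every Thursday and Sunday.
Next Thursday: Jul 3 2008.
The following Sunday is Jul 6 2008.

Jul 3 2008, Jul 6 2008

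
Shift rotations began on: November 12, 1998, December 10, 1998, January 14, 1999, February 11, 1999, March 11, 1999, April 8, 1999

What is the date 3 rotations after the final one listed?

These are Thursdays at 28- or 35-day spacing (28, 35, 28, 28, 28).
The pattern: 2nd Thursday of the month.
May 1999 — 2nd Thursday is May 13, 1999.
2nd Thursday of June 1999: June 10, 1999.
2nd Thursday of July 1999: July 8, 1999.

July 8, 1999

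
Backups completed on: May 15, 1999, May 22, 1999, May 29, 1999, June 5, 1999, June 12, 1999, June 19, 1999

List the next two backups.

June 26, 1999; July 3, 1999

The spacing is 7, 7, 7, 7, 7 days — always 7 days.
June 19, 1999 + 7 days = June 26, 1999.
June 26, 1999 + 7 days = July 3, 1999.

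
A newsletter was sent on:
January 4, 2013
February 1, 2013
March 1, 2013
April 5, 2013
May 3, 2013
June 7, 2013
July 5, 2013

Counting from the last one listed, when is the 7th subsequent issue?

February 7, 2014

All dates are Fridays, 28, 28, 35, 28, 35, 28 days apart.
Specifically, the 1st Friday of each month.
1st Friday of August 2013: August 2, 2013.
1st Friday of September 2013: September 6, 2013.
1st Friday of October 2013: October 4, 2013.
1st Friday of November 2013: November 1, 2013.
1st Friday of December 2013: December 6, 2013.
1st Friday of January 2014: January 3, 2014.
1st Friday of February 2014: February 7, 2014.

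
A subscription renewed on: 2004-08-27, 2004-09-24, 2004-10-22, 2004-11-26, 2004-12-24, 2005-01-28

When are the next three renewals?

2005-02-25, 2005-03-25, 2005-04-22

These are Fridays at 28- or 35-day spacing (28, 28, 35, 28, 35).
The pattern: 4th Friday of the month.
February 2005 — 4th Friday is 2005-02-25.
4th Friday of March 2005: 2005-03-25.
April 2005 — 4th Friday is 2005-04-22.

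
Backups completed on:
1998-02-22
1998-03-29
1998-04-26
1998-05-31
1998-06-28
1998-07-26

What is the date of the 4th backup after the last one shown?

These are Sundays with 35, 28, 35, 28, 28-day gaps.
Each is the final Sunday of its month — 1998-03-29 is past the 28th, so '4th Sunday' doesn't fit.
Last Sunday of August 1998: 1998-08-30.
Last Sunday of September 1998: 1998-09-27.
October 1998 ends with Sunday 1998-10-25.
November 1998 ends with Sunday 1998-11-29.

1998-11-29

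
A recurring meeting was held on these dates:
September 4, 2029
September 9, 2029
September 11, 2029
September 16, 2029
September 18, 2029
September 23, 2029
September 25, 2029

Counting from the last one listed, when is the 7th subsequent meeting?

October 21, 2029

Every event lands on a Tuesday or Sunday (gaps cycle 5, 2, 5, 2, 5, 2).
So the schedule is: every Tuesday and Sunday.
Next Sunday: September 30, 2029.
Next Tuesday: October 2, 2029.
The following Sunday is October 7, 2029.
The following Tuesday is October 9, 2029.
The following Sunday is October 14, 2029.
The following Tuesday is October 16, 2029.
The following Sunday is October 21, 2029.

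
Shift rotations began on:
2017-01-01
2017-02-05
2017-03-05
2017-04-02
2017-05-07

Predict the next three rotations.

All dates are Sundays, 35, 28, 28, 35 days apart.
Specifically, the 1st Sunday of each month.
1st Sunday of June 2017: 2017-06-04.
1st Sunday of July 2017: 2017-07-02.
August 2017 — 1st Sunday is 2017-08-06.

2017-06-04, 2017-07-02, 2017-08-06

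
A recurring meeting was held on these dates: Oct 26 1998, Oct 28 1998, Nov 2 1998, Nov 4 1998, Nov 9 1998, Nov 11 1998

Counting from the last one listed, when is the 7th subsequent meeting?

Dec 7 1998

Gaps: 2, 5, 2, 5, 2 days — not constant, but cyclic with period 2.
The events fall on every Monday and Wednesday.
Next Monday: Nov 16 1998.
The following Wednesday is Nov 18 1998.
The following Monday is Nov 23 1998.
Next Wednesday: Nov 25 1998.
The following Monday is Nov 30 1998.
Next Wednesday: Dec 2 1998.
The following Monday is Dec 7 1998.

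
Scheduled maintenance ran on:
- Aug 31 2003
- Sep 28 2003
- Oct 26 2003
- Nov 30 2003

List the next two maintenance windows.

Dec 28 2003, Jan 25 2004

Every date is a Sunday; gaps 28, 28, 35 days.
Each is the last Sunday of its month (at least one falls on the 29th or later, ruling out '4th Sunday').
December 2003 ends with Sunday Dec 28 2003.
January 2004 ends with Sunday Jan 25 2004.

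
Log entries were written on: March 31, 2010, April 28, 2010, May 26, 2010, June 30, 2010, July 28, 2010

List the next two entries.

August 25, 2010; September 29, 2010

Every date is a Wednesday; gaps 28, 28, 35, 28 days.
Each is the last Wednesday of its month (at least one falls on the 29th or later, ruling out '4th Wednesday').
August 2010 ends with Wednesday August 25, 2010.
September 2010 ends with Wednesday September 29, 2010.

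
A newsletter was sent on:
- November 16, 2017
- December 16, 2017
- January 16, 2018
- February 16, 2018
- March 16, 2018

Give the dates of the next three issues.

April 16, 2018; May 16, 2018; June 16, 2018

Gaps: 30, 31, 31, 28 days — not constant. Every event is on the 16th of the month.
Pattern: the 16th of each month.
Next: April 2018 → April 16, 2018.
Next: May 2018 → May 16, 2018.
June 2018: June 16, 2018.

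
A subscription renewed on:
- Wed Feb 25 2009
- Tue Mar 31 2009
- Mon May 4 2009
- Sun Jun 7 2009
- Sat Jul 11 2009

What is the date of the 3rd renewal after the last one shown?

Wed Oct 21 2009

The spacing is 34, 34, 34, 34 days — always 34 days.
Sat Jul 11 2009 + 34 days = Fri Aug 14 2009.
Fri Aug 14 2009 + 34 days = Thu Sep 17 2009.
Thu Sep 17 2009 + 34 days = Wed Oct 21 2009.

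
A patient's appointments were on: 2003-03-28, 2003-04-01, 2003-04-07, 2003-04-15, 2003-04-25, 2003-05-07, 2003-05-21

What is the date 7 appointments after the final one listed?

Gaps: 4, 6, 8, 10, 12, 14 days — each gap is 2 larger than the previous one.
Next gap: 16 days. 2003-05-21 + 16 days = 2003-06-06.
Next gap: 18 days. 2003-06-06 + 18 days = 2003-06-24.
Next gap: 20 days. 2003-06-24 + 20 days = 2003-07-14.
Next gap: 22 days. 2003-07-14 + 22 days = 2003-08-05.
Next gap: 24 days. 2003-08-05 + 24 days = 2003-08-29.
Next gap: 26 days. 2003-08-29 + 26 days = 2003-09-24.
Next gap: 28 days. 2003-09-24 + 28 days = 2003-10-22.

2003-10-22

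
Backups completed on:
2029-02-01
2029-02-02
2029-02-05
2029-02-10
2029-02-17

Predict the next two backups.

The spacing grows by 2 each time: 1, 3, 5, 7 days.
Next gap: 9 days. 2029-02-17 + 9 days = 2029-02-26.
Next gap: 11 days. 2029-02-26 + 11 days = 2029-03-09.

2029-02-26, 2029-03-09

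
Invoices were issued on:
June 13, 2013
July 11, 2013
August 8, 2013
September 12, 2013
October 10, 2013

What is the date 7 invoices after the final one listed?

These are Thursdays at 28- or 35-day spacing (28, 28, 35, 28).
The pattern: 2nd Thursday of the month.
November 2013 — 2nd Thursday is November 14, 2013.
2nd Thursday of December 2013: December 12, 2013.
January 2014 — 2nd Thursday is January 9, 2014.
February 2014 — 2nd Thursday is February 13, 2014.
2nd Thursday of March 2014: March 13, 2014.
April 2014 — 2nd Thursday is April 10, 2014.
May 2014 — 2nd Thursday is May 8, 2014.

May 8, 2014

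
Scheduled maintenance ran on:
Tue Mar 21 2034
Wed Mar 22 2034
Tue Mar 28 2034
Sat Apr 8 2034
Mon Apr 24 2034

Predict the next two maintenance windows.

Mon May 15 2034, Sat Jun 10 2034

Intervals are 1, 6, 11, 16 days — an arithmetic progression with common difference 5.
Next gap: 21 days. Mon Apr 24 2034 + 21 days = Mon May 15 2034.
Next gap: 26 days. Mon May 15 2034 + 26 days = Sat Jun 10 2034.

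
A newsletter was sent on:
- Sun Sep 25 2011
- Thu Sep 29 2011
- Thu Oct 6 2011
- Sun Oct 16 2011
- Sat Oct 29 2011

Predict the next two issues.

Mon Nov 14 2011, Sat Dec 3 2011

Gaps: 4, 7, 10, 13 days — each gap is 3 larger than the previous one.
Next gap: 16 days. Sat Oct 29 2011 + 16 days = Mon Nov 14 2011.
Next gap: 19 days. Mon Nov 14 2011 + 19 days = Sat Dec 3 2011.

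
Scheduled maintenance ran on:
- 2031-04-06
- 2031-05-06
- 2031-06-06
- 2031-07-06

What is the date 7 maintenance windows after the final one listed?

2032-02-06

The day-of-month is always 6 (30, 31, 30 days between events).
So this recurs on the 6th of each month.
August 2031: 2031-08-06.
Next: September 2031 → 2031-09-06.
October 2031: 2031-10-06.
November 2031: 2031-11-06.
December 2031: 2031-12-06.
Next: January 2032 → 2032-01-06.
Next: February 2032 → 2032-02-06.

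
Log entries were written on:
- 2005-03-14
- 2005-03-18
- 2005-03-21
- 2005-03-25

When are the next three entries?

2005-03-28, 2005-04-01, 2005-04-04

The gap pattern 4, 3, 4 repeats every 2 events.
These are the Mondays and Fridays of each week.
Next Monday: 2005-03-28.
Next Friday: 2005-04-01.
The following Monday is 2005-04-04.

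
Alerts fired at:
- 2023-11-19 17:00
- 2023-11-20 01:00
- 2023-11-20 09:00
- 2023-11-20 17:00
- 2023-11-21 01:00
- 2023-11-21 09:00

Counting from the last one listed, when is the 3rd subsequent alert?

2023-11-22 09:00

The interval is a steady 8 hours (8, 8, 8, 8, 8).
2023-11-21 09:00 + 8 h = 2023-11-21 17:00.
2023-11-21 17:00 + 8 h = 2023-11-22 01:00.
2023-11-22 01:00 + 8 h = 2023-11-22 09:00.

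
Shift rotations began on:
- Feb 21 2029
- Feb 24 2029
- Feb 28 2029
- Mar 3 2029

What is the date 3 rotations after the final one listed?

Mar 14 2029

The gap pattern 3, 4, 3 repeats every 2 events.
These are the Wednesdays and Saturdays of each week.
Next Wednesday: Mar 7 2029.
Next Saturday: Mar 10 2029.
Next Wednesday: Mar 14 2029.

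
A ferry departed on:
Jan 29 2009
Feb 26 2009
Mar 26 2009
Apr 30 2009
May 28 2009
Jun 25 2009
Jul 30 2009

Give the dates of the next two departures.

Aug 27 2009, Sep 24 2009

These are Thursdays with 28, 28, 35, 28, 28, 35-day gaps.
Each is the final Thursday of its month — Jan 29 2009 is past the 28th, so '4th Thursday' doesn't fit.
Last Thursday of August 2009: Aug 27 2009.
September 2009 ends with Thursday Sep 24 2009.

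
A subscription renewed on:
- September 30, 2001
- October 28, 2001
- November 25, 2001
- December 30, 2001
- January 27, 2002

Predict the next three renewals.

Every date is a Sunday; gaps 28, 28, 35, 28 days.
Each is the last Sunday of its month (at least one falls on the 29th or later, ruling out '4th Sunday').
Last Sunday of February 2002: February 24, 2002.
Last Sunday of March 2002: March 31, 2002.
Last Sunday of April 2002: April 28, 2002.

February 24, 2002; March 31, 2002; April 28, 2002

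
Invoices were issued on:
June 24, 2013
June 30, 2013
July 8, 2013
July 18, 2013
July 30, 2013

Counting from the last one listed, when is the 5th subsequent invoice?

October 28, 2013

The spacing grows by 2 each time: 6, 8, 10, 12 days.
Next gap: 14 days. July 30, 2013 + 14 days = August 13, 2013.
Next gap: 16 days. August 13, 2013 + 16 days = August 29, 2013.
Next gap: 18 days. August 29, 2013 + 18 days = September 16, 2013.
Next gap: 20 days. September 16, 2013 + 20 days = October 6, 2013.
Next gap: 22 days. October 6, 2013 + 22 days = October 28, 2013.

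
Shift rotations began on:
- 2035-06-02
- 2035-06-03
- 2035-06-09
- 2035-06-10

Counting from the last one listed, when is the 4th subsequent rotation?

Gaps: 1, 6, 1 days — not constant, but cyclic with period 2.
The events fall on every Saturday and Sunday.
The following Saturday is 2035-06-16.
Next Sunday: 2035-06-17.
Next Saturday: 2035-06-23.
Next Sunday: 2035-06-24.

2035-06-24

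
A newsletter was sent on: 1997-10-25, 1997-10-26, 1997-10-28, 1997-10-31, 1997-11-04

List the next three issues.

1997-11-09, 1997-11-15, 1997-11-22

Intervals are 1, 2, 3, 4 days — an arithmetic progression with common difference 1.
Next gap: 5 days. 1997-11-04 + 5 days = 1997-11-09.
Next gap: 6 days. 1997-11-09 + 6 days = 1997-11-15.
Next gap: 7 days. 1997-11-15 + 7 days = 1997-11-22.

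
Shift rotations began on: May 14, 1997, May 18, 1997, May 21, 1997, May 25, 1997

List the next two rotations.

The gap pattern 4, 3, 4 repeats every 2 events.
These are the Wednesdays and Sundays of each week.
The following Wednesday is May 28, 1997.
The following Sunday is June 1, 1997.

May 28, 1997; June 1, 1997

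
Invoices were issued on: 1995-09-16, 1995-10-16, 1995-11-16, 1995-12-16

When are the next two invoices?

Gaps: 30, 31, 30 days — not constant. Every event is on the 16th of the month.
Pattern: the 16th of each month.
Next: January 1996 → 1996-01-16.
Next: February 1996 → 1996-02-16.

1996-01-16, 1996-02-16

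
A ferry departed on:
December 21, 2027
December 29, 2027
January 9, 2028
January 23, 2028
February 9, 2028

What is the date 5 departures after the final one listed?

Intervals are 8, 11, 14, 17 days — an arithmetic progression with common difference 3.
Next gap: 20 days. February 9, 2028 + 20 days = February 29, 2028.
Next gap: 23 days. February 29, 2028 + 23 days = March 23, 2028.
Next gap: 26 days. March 23, 2028 + 26 days = April 18, 2028.
Next gap: 29 days. April 18, 2028 + 29 days = May 17, 2028.
Next gap: 32 days. May 17, 2028 + 32 days = June 18, 2028.

June 18, 2028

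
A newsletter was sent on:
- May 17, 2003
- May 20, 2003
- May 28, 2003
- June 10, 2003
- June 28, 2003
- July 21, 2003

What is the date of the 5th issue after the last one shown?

January 27, 2004

Intervals are 3, 8, 13, 18, 23 days — an arithmetic progression with common difference 5.
Next gap: 28 days. July 21, 2003 + 28 days = August 18, 2003.
Next gap: 33 days. August 18, 2003 + 33 days = September 20, 2003.
Next gap: 38 days. September 20, 2003 + 38 days = October 28, 2003.
Next gap: 43 days. October 28, 2003 + 43 days = December 10, 2003.
Next gap: 48 days. December 10, 2003 + 48 days = January 27, 2004.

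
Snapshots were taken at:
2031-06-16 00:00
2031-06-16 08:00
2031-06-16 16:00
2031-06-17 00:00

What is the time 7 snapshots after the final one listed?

Gaps: 8, 8, 8 hours — each event is 8 hours after the previous one.
2031-06-17 00:00 + 8 h = 2031-06-17 08:00.
2031-06-17 08:00 + 8 h = 2031-06-17 16:00.
2031-06-17 16:00 + 8 h = 2031-06-18 00:00.
2031-06-18 00:00 + 8 h = 2031-06-18 08:00.
2031-06-18 08:00 + 8 h = 2031-06-18 16:00.
2031-06-18 16:00 + 8 h = 2031-06-19 00:00.
2031-06-19 00:00 + 8 h = 2031-06-19 08:00.

2031-06-19 08:00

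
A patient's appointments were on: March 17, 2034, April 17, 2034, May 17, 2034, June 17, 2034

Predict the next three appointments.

Gaps: 31, 30, 31 days — not constant. Every event is on the 17th of the month.
Pattern: the 17th of each month.
July 2034: July 17, 2034.
August 2034: August 17, 2034.
Next: September 2034 → September 17, 2034.

July 17, 2034; August 17, 2034; September 17, 2034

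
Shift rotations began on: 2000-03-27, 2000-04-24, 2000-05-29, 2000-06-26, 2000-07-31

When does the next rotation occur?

These are Mondays with 28, 35, 28, 35-day gaps.
Each is the final Monday of its month — 2000-05-29 is past the 28th, so '4th Monday' doesn't fit.
August 2000 ends with Monday 2000-08-28.

2000-08-28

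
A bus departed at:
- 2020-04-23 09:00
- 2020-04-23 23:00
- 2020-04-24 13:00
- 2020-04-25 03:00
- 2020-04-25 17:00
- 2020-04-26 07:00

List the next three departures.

2020-04-26 21:00, 2020-04-27 11:00, 2020-04-28 01:00

Spacing: 14, 14, 14, 14, 14 h — constant 14 h.
2020-04-26 07:00 + 14 h = 2020-04-26 21:00.
2020-04-26 21:00 + 14 h = 2020-04-27 11:00.
2020-04-27 11:00 + 14 h = 2020-04-28 01:00.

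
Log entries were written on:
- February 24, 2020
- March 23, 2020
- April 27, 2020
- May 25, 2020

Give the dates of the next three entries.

June 22, 2020; July 27, 2020; August 24, 2020

Gaps: 28, 35, 28 days — a mix of 28 and 35. Every date is a Monday.
Each is the 4th Monday of its month.
June 2020 — 4th Monday is June 22, 2020.
July 2020 — 4th Monday is July 27, 2020.
4th Monday of August 2020: August 24, 2020.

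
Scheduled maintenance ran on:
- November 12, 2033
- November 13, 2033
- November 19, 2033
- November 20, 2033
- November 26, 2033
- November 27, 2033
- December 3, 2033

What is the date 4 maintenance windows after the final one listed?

December 17, 2033

The gap pattern 1, 6, 1, 6, 1, 6 repeats every 2 events.
These are the Saturdays and Sundays of each week.
The following Sunday is December 4, 2033.
Next Saturday: December 10, 2033.
The following Sunday is December 11, 2033.
The following Saturday is December 17, 2033.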